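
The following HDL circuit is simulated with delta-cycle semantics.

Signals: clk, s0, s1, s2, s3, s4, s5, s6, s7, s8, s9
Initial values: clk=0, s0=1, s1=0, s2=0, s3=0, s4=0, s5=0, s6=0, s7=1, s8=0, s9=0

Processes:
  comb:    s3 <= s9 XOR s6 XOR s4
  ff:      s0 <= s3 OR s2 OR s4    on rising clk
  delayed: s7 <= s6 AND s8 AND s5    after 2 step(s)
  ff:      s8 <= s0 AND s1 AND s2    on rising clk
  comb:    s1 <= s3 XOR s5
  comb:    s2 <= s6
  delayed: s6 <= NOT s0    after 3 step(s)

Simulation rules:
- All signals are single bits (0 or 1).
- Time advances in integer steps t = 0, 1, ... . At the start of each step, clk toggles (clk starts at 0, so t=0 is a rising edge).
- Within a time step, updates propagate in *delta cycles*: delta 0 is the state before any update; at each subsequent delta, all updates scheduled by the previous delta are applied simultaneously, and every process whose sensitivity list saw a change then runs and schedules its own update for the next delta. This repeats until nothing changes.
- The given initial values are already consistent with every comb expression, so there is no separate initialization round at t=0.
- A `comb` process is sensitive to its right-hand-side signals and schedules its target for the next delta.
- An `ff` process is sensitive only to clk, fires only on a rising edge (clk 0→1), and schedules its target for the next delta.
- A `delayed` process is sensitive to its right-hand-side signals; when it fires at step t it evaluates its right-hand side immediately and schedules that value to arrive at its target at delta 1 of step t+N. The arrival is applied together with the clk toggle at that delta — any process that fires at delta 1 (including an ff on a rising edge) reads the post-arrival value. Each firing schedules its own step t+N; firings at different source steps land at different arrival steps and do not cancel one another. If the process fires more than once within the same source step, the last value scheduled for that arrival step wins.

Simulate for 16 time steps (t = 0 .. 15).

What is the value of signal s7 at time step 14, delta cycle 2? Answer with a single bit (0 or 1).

0

t0.Δ0 s3=0 clk=0 s4=0 s1=0 s0=1 s2=0 s9=0 s6=0 s8=0 s5=0 s7=1
t0.Δ1 s3=0 clk=1 s4=0 s1=0 s0=1 s2=0 s9=0 s6=0 s8=0 s5=0 s7=1
t0.Δ2 s3=0 clk=1 s4=0 s1=0 s0=0 s2=0 s9=0 s6=0 s8=0 s5=0 s7=1
t1.Δ0 s3=0 clk=1 s4=0 s1=0 s0=0 s2=0 s9=0 s6=0 s8=0 s5=0 s7=1
t1.Δ1 s3=0 clk=0 s4=0 s1=0 s0=0 s2=0 s9=0 s6=0 s8=0 s5=0 s7=1
t2.Δ0 s3=0 clk=0 s4=0 s1=0 s0=0 s2=0 s9=0 s6=0 s8=0 s5=0 s7=1
t2.Δ1 s3=0 clk=1 s4=0 s1=0 s0=0 s2=0 s9=0 s6=0 s8=0 s5=0 s7=1
t3.Δ0 s3=0 clk=1 s4=0 s1=0 s0=0 s2=0 s9=0 s6=0 s8=0 s5=0 s7=1
t3.Δ1 s3=0 clk=0 s4=0 s1=0 s0=0 s2=0 s9=0 s6=1 s8=0 s5=0 s7=1
t3.Δ2 s3=1 clk=0 s4=0 s1=0 s0=0 s2=1 s9=0 s6=1 s8=0 s5=0 s7=1
t3.Δ3 s3=1 clk=0 s4=0 s1=1 s0=0 s2=1 s9=0 s6=1 s8=0 s5=0 s7=1
t4.Δ0 s3=1 clk=0 s4=0 s1=1 s0=0 s2=1 s9=0 s6=1 s8=0 s5=0 s7=1
t4.Δ1 s3=1 clk=1 s4=0 s1=1 s0=0 s2=1 s9=0 s6=1 s8=0 s5=0 s7=1
t4.Δ2 s3=1 clk=1 s4=0 s1=1 s0=1 s2=1 s9=0 s6=1 s8=0 s5=0 s7=1
t5.Δ0 s3=1 clk=1 s4=0 s1=1 s0=1 s2=1 s9=0 s6=1 s8=0 s5=0 s7=1
t5.Δ1 s3=1 clk=0 s4=0 s1=1 s0=1 s2=1 s9=0 s6=1 s8=0 s5=0 s7=0
t6.Δ0 s3=1 clk=0 s4=0 s1=1 s0=1 s2=1 s9=0 s6=1 s8=0 s5=0 s7=0
t6.Δ1 s3=1 clk=1 s4=0 s1=1 s0=1 s2=1 s9=0 s6=1 s8=0 s5=0 s7=0
t6.Δ2 s3=1 clk=1 s4=0 s1=1 s0=1 s2=1 s9=0 s6=1 s8=1 s5=0 s7=0
t7.Δ0 s3=1 clk=1 s4=0 s1=1 s0=1 s2=1 s9=0 s6=1 s8=1 s5=0 s7=0
t7.Δ1 s3=1 clk=0 s4=0 s1=1 s0=1 s2=1 s9=0 s6=0 s8=1 s5=0 s7=0
t7.Δ2 s3=0 clk=0 s4=0 s1=1 s0=1 s2=0 s9=0 s6=0 s8=1 s5=0 s7=0
t7.Δ3 s3=0 clk=0 s4=0 s1=0 s0=1 s2=0 s9=0 s6=0 s8=1 s5=0 s7=0
t8.Δ0 s3=0 clk=0 s4=0 s1=0 s0=1 s2=0 s9=0 s6=0 s8=1 s5=0 s7=0
t8.Δ1 s3=0 clk=1 s4=0 s1=0 s0=1 s2=0 s9=0 s6=0 s8=1 s5=0 s7=0
t8.Δ2 s3=0 clk=1 s4=0 s1=0 s0=0 s2=0 s9=0 s6=0 s8=0 s5=0 s7=0
t9.Δ0 s3=0 clk=1 s4=0 s1=0 s0=0 s2=0 s9=0 s6=0 s8=0 s5=0 s7=0
t9.Δ1 s3=0 clk=0 s4=0 s1=0 s0=0 s2=0 s9=0 s6=0 s8=0 s5=0 s7=0
t10.Δ0 s3=0 clk=0 s4=0 s1=0 s0=0 s2=0 s9=0 s6=0 s8=0 s5=0 s7=0
t10.Δ1 s3=0 clk=1 s4=0 s1=0 s0=0 s2=0 s9=0 s6=0 s8=0 s5=0 s7=0
t11.Δ0 s3=0 clk=1 s4=0 s1=0 s0=0 s2=0 s9=0 s6=0 s8=0 s5=0 s7=0
t11.Δ1 s3=0 clk=0 s4=0 s1=0 s0=0 s2=0 s9=0 s6=1 s8=0 s5=0 s7=0
t11.Δ2 s3=1 clk=0 s4=0 s1=0 s0=0 s2=1 s9=0 s6=1 s8=0 s5=0 s7=0
t11.Δ3 s3=1 clk=0 s4=0 s1=1 s0=0 s2=1 s9=0 s6=1 s8=0 s5=0 s7=0
t12.Δ0 s3=1 clk=0 s4=0 s1=1 s0=0 s2=1 s9=0 s6=1 s8=0 s5=0 s7=0
t12.Δ1 s3=1 clk=1 s4=0 s1=1 s0=0 s2=1 s9=0 s6=1 s8=0 s5=0 s7=0
t12.Δ2 s3=1 clk=1 s4=0 s1=1 s0=1 s2=1 s9=0 s6=1 s8=0 s5=0 s7=0
t13.Δ0 s3=1 clk=1 s4=0 s1=1 s0=1 s2=1 s9=0 s6=1 s8=0 s5=0 s7=0
t13.Δ1 s3=1 clk=0 s4=0 s1=1 s0=1 s2=1 s9=0 s6=1 s8=0 s5=0 s7=0
t14.Δ0 s3=1 clk=0 s4=0 s1=1 s0=1 s2=1 s9=0 s6=1 s8=0 s5=0 s7=0
t14.Δ1 s3=1 clk=1 s4=0 s1=1 s0=1 s2=1 s9=0 s6=1 s8=0 s5=0 s7=0
t14.Δ2 s3=1 clk=1 s4=0 s1=1 s0=1 s2=1 s9=0 s6=1 s8=1 s5=0 s7=0
t15.Δ0 s3=1 clk=1 s4=0 s1=1 s0=1 s2=1 s9=0 s6=1 s8=1 s5=0 s7=0
t15.Δ1 s3=1 clk=0 s4=0 s1=1 s0=1 s2=1 s9=0 s6=0 s8=1 s5=0 s7=0
t15.Δ2 s3=0 clk=0 s4=0 s1=1 s0=1 s2=0 s9=0 s6=0 s8=1 s5=0 s7=0
t15.Δ3 s3=0 clk=0 s4=0 s1=0 s0=1 s2=0 s9=0 s6=0 s8=1 s5=0 s7=0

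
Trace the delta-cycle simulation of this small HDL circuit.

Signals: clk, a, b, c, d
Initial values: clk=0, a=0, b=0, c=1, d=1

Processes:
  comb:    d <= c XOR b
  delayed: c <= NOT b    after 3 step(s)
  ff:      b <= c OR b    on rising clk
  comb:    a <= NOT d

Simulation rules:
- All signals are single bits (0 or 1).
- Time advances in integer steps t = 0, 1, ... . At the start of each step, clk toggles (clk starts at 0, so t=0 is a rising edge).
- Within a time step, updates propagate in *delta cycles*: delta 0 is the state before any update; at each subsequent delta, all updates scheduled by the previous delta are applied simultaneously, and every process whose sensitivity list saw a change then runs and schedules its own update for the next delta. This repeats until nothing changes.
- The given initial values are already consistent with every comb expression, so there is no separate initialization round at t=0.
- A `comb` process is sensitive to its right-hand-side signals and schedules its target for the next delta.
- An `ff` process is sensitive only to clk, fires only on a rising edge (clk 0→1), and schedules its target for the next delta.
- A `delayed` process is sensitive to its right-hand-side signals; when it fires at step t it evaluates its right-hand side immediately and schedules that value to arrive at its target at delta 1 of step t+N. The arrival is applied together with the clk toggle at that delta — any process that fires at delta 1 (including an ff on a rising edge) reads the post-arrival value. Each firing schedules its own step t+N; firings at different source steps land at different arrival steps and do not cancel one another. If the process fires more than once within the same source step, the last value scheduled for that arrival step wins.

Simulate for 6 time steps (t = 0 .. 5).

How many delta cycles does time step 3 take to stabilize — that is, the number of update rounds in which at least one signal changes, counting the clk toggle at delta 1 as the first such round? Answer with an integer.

t0.Δ0 a=0 c=1 b=0 d=1 clk=0
t0.Δ1 a=0 c=1 b=0 d=1 clk=1
t0.Δ2 a=0 c=1 b=1 d=1 clk=1
t0.Δ3 a=0 c=1 b=1 d=0 clk=1
t0.Δ4 a=1 c=1 b=1 d=0 clk=1
t1.Δ0 a=1 c=1 b=1 d=0 clk=1
t1.Δ1 a=1 c=1 b=1 d=0 clk=0
t2.Δ0 a=1 c=1 b=1 d=0 clk=0
t2.Δ1 a=1 c=1 b=1 d=0 clk=1
t3.Δ0 a=1 c=1 b=1 d=0 clk=1
t3.Δ1 a=1 c=0 b=1 d=0 clk=0
t3.Δ2 a=1 c=0 b=1 d=1 clk=0
t3.Δ3 a=0 c=0 b=1 d=1 clk=0
t4.Δ0 a=0 c=0 b=1 d=1 clk=0
t4.Δ1 a=0 c=0 b=1 d=1 clk=1
t5.Δ0 a=0 c=0 b=1 d=1 clk=1
t5.Δ1 a=0 c=0 b=1 d=1 clk=0

3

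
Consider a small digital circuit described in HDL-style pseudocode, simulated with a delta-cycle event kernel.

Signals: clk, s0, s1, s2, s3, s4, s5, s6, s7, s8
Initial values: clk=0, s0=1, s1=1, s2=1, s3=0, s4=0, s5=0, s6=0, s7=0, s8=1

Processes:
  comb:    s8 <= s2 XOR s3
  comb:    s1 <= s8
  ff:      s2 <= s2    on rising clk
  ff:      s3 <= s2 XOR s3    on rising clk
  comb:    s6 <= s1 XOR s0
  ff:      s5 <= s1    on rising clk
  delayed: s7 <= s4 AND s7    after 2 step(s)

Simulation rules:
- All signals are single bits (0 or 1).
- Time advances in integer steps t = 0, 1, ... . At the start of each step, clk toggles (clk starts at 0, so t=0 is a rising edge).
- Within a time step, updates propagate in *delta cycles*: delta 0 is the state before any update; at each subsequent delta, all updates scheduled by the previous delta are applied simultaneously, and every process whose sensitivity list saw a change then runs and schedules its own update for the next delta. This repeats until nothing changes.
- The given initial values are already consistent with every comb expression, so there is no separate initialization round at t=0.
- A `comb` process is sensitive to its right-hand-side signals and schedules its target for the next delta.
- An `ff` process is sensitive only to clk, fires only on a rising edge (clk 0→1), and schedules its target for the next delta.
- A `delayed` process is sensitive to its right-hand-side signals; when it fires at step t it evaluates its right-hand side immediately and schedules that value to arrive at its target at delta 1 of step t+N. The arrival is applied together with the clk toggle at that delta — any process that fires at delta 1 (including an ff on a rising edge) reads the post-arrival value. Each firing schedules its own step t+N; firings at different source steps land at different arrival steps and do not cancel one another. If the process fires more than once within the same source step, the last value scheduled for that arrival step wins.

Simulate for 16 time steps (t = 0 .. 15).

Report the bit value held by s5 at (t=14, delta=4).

t=0 Δ0: s4=0 s0=1 s6=0 clk=0 s8=1 s5=0 s1=1 s3=0 s2=1 s7=0
  Δ1: clk:0→1
  Δ2: s5:0→1, s3:0→1
  Δ3: s8:1→0
  Δ4: s1:1→0
  Δ5: s6:0→1
  (5Δ to stable)
t=1 Δ0: s4=0 s0=1 s6=1 clk=1 s8=0 s5=1 s1=0 s3=1 s2=1 s7=0
  Δ1: clk:1→0
  (1Δ to stable)
t=2 Δ0: s4=0 s0=1 s6=1 clk=0 s8=0 s5=1 s1=0 s3=1 s2=1 s7=0
  Δ1: clk:0→1
  Δ2: s5:1→0, s3:1→0
  Δ3: s8:0→1
  Δ4: s1:0→1
  Δ5: s6:1→0
  (5Δ to stable)
t=3 Δ0: s4=0 s0=1 s6=0 clk=1 s8=1 s5=0 s1=1 s3=0 s2=1 s7=0
  Δ1: clk:1→0
  (1Δ to stable)
t=4 Δ0: s4=0 s0=1 s6=0 clk=0 s8=1 s5=0 s1=1 s3=0 s2=1 s7=0
  Δ1: clk:0→1
  Δ2: s5:0→1, s3:0→1
  Δ3: s8:1→0
  Δ4: s1:1→0
  Δ5: s6:0→1
  (5Δ to stable)
t=5 Δ0: s4=0 s0=1 s6=1 clk=1 s8=0 s5=1 s1=0 s3=1 s2=1 s7=0
  Δ1: clk:1→0
  (1Δ to stable)
t=6 Δ0: s4=0 s0=1 s6=1 clk=0 s8=0 s5=1 s1=0 s3=1 s2=1 s7=0
  Δ1: clk:0→1
  Δ2: s5:1→0, s3:1→0
  Δ3: s8:0→1
  Δ4: s1:0→1
  Δ5: s6:1→0
  (5Δ to stable)
t=7 Δ0: s4=0 s0=1 s6=0 clk=1 s8=1 s5=0 s1=1 s3=0 s2=1 s7=0
  Δ1: clk:1→0
  (1Δ to stable)
t=8 Δ0: s4=0 s0=1 s6=0 clk=0 s8=1 s5=0 s1=1 s3=0 s2=1 s7=0
  Δ1: clk:0→1
  Δ2: s5:0→1, s3:0→1
  Δ3: s8:1→0
  Δ4: s1:1→0
  Δ5: s6:0→1
  (5Δ to stable)
t=9 Δ0: s4=0 s0=1 s6=1 clk=1 s8=0 s5=1 s1=0 s3=1 s2=1 s7=0
  Δ1: clk:1→0
  (1Δ to stable)
t=10 Δ0: s4=0 s0=1 s6=1 clk=0 s8=0 s5=1 s1=0 s3=1 s2=1 s7=0
  Δ1: clk:0→1
  Δ2: s5:1→0, s3:1→0
  Δ3: s8:0→1
  Δ4: s1:0→1
  Δ5: s6:1→0
  (5Δ to stable)
t=11 Δ0: s4=0 s0=1 s6=0 clk=1 s8=1 s5=0 s1=1 s3=0 s2=1 s7=0
  Δ1: clk:1→0
  (1Δ to stable)
t=12 Δ0: s4=0 s0=1 s6=0 clk=0 s8=1 s5=0 s1=1 s3=0 s2=1 s7=0
  Δ1: clk:0→1
  Δ2: s5:0→1, s3:0→1
  Δ3: s8:1→0
  Δ4: s1:1→0
  Δ5: s6:0→1
  (5Δ to stable)
t=13 Δ0: s4=0 s0=1 s6=1 clk=1 s8=0 s5=1 s1=0 s3=1 s2=1 s7=0
  Δ1: clk:1→0
  (1Δ to stable)
t=14 Δ0: s4=0 s0=1 s6=1 clk=0 s8=0 s5=1 s1=0 s3=1 s2=1 s7=0
  Δ1: clk:0→1
  Δ2: s5:1→0, s3:1→0
  Δ3: s8:0→1
  Δ4: s1:0→1
  Δ5: s6:1→0
  (5Δ to stable)
t=15 Δ0: s4=0 s0=1 s6=0 clk=1 s8=1 s5=0 s1=1 s3=0 s2=1 s7=0
  Δ1: clk:1→0
  (1Δ to stable)

0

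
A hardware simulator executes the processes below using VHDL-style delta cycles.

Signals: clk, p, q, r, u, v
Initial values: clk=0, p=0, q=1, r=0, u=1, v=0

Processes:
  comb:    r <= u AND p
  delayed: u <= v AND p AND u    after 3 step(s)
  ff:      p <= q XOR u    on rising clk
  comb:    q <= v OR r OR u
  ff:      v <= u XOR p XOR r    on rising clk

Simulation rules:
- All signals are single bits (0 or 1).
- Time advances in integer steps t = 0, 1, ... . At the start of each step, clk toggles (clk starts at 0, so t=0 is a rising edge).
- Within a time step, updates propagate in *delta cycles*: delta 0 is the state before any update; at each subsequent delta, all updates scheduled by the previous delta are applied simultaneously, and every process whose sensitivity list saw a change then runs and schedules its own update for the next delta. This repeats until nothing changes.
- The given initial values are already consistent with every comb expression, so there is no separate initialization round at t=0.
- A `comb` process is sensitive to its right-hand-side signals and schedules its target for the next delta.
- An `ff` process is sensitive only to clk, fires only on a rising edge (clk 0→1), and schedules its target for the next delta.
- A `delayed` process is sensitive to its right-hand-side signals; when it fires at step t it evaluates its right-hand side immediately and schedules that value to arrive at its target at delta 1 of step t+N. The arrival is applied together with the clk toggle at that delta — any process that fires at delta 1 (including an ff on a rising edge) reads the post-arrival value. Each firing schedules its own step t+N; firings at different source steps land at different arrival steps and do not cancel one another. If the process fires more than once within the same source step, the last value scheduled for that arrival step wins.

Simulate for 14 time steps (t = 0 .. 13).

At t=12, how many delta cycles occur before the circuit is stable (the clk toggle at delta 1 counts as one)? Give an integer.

[bits: clk,p,r,u,q,v]
t=0: Δ0=000110 Δ1=100110 Δ2=100111 | 2Δ
t=1: Δ0=100111 Δ1=000111 | 1Δ
t=2: Δ0=000111 Δ1=100111 | 1Δ
t=3: Δ0=100111 Δ1=000011 | 1Δ
t=4: Δ0=000011 Δ1=100011 Δ2=110010 Δ3=110000 | 3Δ
t=5: Δ0=110000 Δ1=010000 | 1Δ
t=6: Δ0=010000 Δ1=110000 Δ2=100001 Δ3=100011 | 3Δ
t=7: Δ0=100011 Δ1=000011 | 1Δ
t=8: Δ0=000011 Δ1=100011 Δ2=110010 Δ3=110000 | 3Δ
t=9: Δ0=110000 Δ1=010000 | 1Δ
t=10: Δ0=010000 Δ1=110000 Δ2=100001 Δ3=100011 | 3Δ
t=11: Δ0=100011 Δ1=000011 | 1Δ
t=12: Δ0=000011 Δ1=100011 Δ2=110010 Δ3=110000 | 3Δ
t=13: Δ0=110000 Δ1=010000 | 1Δ

3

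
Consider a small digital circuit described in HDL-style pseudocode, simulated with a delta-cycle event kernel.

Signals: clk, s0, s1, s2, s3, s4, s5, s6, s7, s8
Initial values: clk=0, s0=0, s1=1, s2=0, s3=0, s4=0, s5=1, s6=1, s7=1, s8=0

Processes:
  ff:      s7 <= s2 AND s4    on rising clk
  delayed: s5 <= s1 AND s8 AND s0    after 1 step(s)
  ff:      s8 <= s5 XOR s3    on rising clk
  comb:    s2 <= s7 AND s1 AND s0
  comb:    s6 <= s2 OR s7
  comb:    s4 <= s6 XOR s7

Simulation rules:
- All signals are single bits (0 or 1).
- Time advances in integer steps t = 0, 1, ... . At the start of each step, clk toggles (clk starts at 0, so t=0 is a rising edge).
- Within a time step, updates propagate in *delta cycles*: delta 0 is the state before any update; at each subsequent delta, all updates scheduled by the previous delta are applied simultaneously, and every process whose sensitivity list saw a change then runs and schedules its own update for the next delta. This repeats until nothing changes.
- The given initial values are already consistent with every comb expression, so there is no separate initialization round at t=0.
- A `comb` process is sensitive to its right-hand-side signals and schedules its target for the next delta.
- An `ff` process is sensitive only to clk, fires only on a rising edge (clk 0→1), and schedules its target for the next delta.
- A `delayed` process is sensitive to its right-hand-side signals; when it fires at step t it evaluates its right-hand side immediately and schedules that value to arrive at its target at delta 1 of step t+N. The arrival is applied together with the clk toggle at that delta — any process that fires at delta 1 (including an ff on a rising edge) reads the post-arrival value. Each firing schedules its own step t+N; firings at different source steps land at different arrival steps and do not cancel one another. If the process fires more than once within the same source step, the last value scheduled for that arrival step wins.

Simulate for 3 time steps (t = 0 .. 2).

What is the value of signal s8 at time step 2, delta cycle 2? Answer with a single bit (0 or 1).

0

t=0 Δ0: s2=0 s1=1 s5=1 s6=1 s4=0 s0=0 clk=0 s3=0 s8=0 s7=1
  Δ1: clk:0→1
  Δ2: s8:0→1, s7:1→0
  Δ3: s6:1→0, s4:0→1
  Δ4: s4:1→0
  (4Δ to stable)
t=1 Δ0: s2=0 s1=1 s5=1 s6=0 s4=0 s0=0 clk=1 s3=0 s8=1 s7=0
  Δ1: s5:1→0, clk:1→0
  (1Δ to stable)
t=2 Δ0: s2=0 s1=1 s5=0 s6=0 s4=0 s0=0 clk=0 s3=0 s8=1 s7=0
  Δ1: clk:0→1
  Δ2: s8:1→0
  (2Δ to stable)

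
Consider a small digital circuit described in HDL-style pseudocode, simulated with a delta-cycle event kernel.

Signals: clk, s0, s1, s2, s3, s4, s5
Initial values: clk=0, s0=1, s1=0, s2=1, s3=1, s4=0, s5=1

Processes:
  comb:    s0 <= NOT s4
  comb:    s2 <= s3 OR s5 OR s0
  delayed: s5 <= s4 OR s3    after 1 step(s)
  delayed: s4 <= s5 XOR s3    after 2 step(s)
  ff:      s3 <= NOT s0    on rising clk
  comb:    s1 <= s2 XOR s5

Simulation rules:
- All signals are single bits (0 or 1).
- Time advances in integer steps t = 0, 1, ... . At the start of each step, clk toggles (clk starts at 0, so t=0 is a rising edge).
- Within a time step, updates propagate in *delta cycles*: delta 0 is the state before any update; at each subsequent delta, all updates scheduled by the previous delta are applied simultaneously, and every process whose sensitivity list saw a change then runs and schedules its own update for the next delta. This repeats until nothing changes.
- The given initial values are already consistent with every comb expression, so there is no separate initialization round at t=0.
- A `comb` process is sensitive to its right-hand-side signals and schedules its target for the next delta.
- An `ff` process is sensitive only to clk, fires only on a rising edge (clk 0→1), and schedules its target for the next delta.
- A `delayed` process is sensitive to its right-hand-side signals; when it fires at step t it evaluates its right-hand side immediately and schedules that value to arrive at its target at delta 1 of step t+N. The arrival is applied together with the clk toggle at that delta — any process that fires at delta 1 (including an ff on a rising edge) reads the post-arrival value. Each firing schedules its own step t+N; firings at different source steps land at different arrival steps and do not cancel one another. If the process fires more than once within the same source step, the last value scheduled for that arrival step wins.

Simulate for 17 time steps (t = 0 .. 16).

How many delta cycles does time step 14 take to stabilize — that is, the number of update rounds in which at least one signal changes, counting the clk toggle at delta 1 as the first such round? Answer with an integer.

t0.Δ0 clk=0 s2=1 s0=1 s1=0 s4=0 s3=1 s5=1
t0.Δ1 clk=1 s2=1 s0=1 s1=0 s4=0 s3=1 s5=1
t0.Δ2 clk=1 s2=1 s0=1 s1=0 s4=0 s3=0 s5=1
t1.Δ0 clk=1 s2=1 s0=1 s1=0 s4=0 s3=0 s5=1
t1.Δ1 clk=0 s2=1 s0=1 s1=0 s4=0 s3=0 s5=0
t1.Δ2 clk=0 s2=1 s0=1 s1=1 s4=0 s3=0 s5=0
t2.Δ0 clk=0 s2=1 s0=1 s1=1 s4=0 s3=0 s5=0
t2.Δ1 clk=1 s2=1 s0=1 s1=1 s4=1 s3=0 s5=0
t2.Δ2 clk=1 s2=1 s0=0 s1=1 s4=1 s3=0 s5=0
t2.Δ3 clk=1 s2=0 s0=0 s1=1 s4=1 s3=0 s5=0
t2.Δ4 clk=1 s2=0 s0=0 s1=0 s4=1 s3=0 s5=0
t3.Δ0 clk=1 s2=0 s0=0 s1=0 s4=1 s3=0 s5=0
t3.Δ1 clk=0 s2=0 s0=0 s1=0 s4=0 s3=0 s5=1
t3.Δ2 clk=0 s2=1 s0=1 s1=1 s4=0 s3=0 s5=1
t3.Δ3 clk=0 s2=1 s0=1 s1=0 s4=0 s3=0 s5=1
t4.Δ0 clk=0 s2=1 s0=1 s1=0 s4=0 s3=0 s5=1
t4.Δ1 clk=1 s2=1 s0=1 s1=0 s4=0 s3=0 s5=0
t4.Δ2 clk=1 s2=1 s0=1 s1=1 s4=0 s3=0 s5=0
t5.Δ0 clk=1 s2=1 s0=1 s1=1 s4=0 s3=0 s5=0
t5.Δ1 clk=0 s2=1 s0=1 s1=1 s4=1 s3=0 s5=0
t5.Δ2 clk=0 s2=1 s0=0 s1=1 s4=1 s3=0 s5=0
t5.Δ3 clk=0 s2=0 s0=0 s1=1 s4=1 s3=0 s5=0
t5.Δ4 clk=0 s2=0 s0=0 s1=0 s4=1 s3=0 s5=0
t6.Δ0 clk=0 s2=0 s0=0 s1=0 s4=1 s3=0 s5=0
t6.Δ1 clk=1 s2=0 s0=0 s1=0 s4=0 s3=0 s5=1
t6.Δ2 clk=1 s2=1 s0=1 s1=1 s4=0 s3=1 s5=1
t6.Δ3 clk=1 s2=1 s0=1 s1=0 s4=0 s3=1 s5=1
t7.Δ0 clk=1 s2=1 s0=1 s1=0 s4=0 s3=1 s5=1
t7.Δ1 clk=0 s2=1 s0=1 s1=0 s4=0 s3=1 s5=1
t8.Δ0 clk=0 s2=1 s0=1 s1=0 s4=0 s3=1 s5=1
t8.Δ1 clk=1 s2=1 s0=1 s1=0 s4=0 s3=1 s5=1
t8.Δ2 clk=1 s2=1 s0=1 s1=0 s4=0 s3=0 s5=1
t9.Δ0 clk=1 s2=1 s0=1 s1=0 s4=0 s3=0 s5=1
t9.Δ1 clk=0 s2=1 s0=1 s1=0 s4=0 s3=0 s5=0
t9.Δ2 clk=0 s2=1 s0=1 s1=1 s4=0 s3=0 s5=0
t10.Δ0 clk=0 s2=1 s0=1 s1=1 s4=0 s3=0 s5=0
t10.Δ1 clk=1 s2=1 s0=1 s1=1 s4=1 s3=0 s5=0
t10.Δ2 clk=1 s2=1 s0=0 s1=1 s4=1 s3=0 s5=0
t10.Δ3 clk=1 s2=0 s0=0 s1=1 s4=1 s3=0 s5=0
t10.Δ4 clk=1 s2=0 s0=0 s1=0 s4=1 s3=0 s5=0
t11.Δ0 clk=1 s2=0 s0=0 s1=0 s4=1 s3=0 s5=0
t11.Δ1 clk=0 s2=0 s0=0 s1=0 s4=0 s3=0 s5=1
t11.Δ2 clk=0 s2=1 s0=1 s1=1 s4=0 s3=0 s5=1
t11.Δ3 clk=0 s2=1 s0=1 s1=0 s4=0 s3=0 s5=1
t12.Δ0 clk=0 s2=1 s0=1 s1=0 s4=0 s3=0 s5=1
t12.Δ1 clk=1 s2=1 s0=1 s1=0 s4=0 s3=0 s5=0
t12.Δ2 clk=1 s2=1 s0=1 s1=1 s4=0 s3=0 s5=0
t13.Δ0 clk=1 s2=1 s0=1 s1=1 s4=0 s3=0 s5=0
t13.Δ1 clk=0 s2=1 s0=1 s1=1 s4=1 s3=0 s5=0
t13.Δ2 clk=0 s2=1 s0=0 s1=1 s4=1 s3=0 s5=0
t13.Δ3 clk=0 s2=0 s0=0 s1=1 s4=1 s3=0 s5=0
t13.Δ4 clk=0 s2=0 s0=0 s1=0 s4=1 s3=0 s5=0
t14.Δ0 clk=0 s2=0 s0=0 s1=0 s4=1 s3=0 s5=0
t14.Δ1 clk=1 s2=0 s0=0 s1=0 s4=0 s3=0 s5=1
t14.Δ2 clk=1 s2=1 s0=1 s1=1 s4=0 s3=1 s5=1
t14.Δ3 clk=1 s2=1 s0=1 s1=0 s4=0 s3=1 s5=1
t15.Δ0 clk=1 s2=1 s0=1 s1=0 s4=0 s3=1 s5=1
t15.Δ1 clk=0 s2=1 s0=1 s1=0 s4=0 s3=1 s5=1
t16.Δ0 clk=0 s2=1 s0=1 s1=0 s4=0 s3=1 s5=1
t16.Δ1 clk=1 s2=1 s0=1 s1=0 s4=0 s3=1 s5=1
t16.Δ2 clk=1 s2=1 s0=1 s1=0 s4=0 s3=0 s5=1

3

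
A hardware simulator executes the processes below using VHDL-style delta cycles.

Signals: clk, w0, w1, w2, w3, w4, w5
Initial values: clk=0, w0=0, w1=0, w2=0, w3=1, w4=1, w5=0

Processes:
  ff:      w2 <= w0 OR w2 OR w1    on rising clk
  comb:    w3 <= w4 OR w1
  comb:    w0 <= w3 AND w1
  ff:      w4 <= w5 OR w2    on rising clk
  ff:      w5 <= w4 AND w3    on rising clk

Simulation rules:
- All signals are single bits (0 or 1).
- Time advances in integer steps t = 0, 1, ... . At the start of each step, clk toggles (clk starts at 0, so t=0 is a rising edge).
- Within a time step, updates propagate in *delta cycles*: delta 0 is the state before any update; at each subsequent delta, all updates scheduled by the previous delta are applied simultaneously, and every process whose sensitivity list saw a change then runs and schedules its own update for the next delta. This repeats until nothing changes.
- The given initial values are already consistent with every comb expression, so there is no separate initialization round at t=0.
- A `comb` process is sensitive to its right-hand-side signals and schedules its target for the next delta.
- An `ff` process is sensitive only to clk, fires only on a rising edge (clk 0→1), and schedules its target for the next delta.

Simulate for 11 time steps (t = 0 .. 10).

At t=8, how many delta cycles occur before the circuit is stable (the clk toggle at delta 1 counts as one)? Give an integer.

3

t0.Δ0 w5=0 w1=0 w2=0 w3=1 w4=1 clk=0 w0=0
t0.Δ1 w5=0 w1=0 w2=0 w3=1 w4=1 clk=1 w0=0
t0.Δ2 w5=1 w1=0 w2=0 w3=1 w4=0 clk=1 w0=0
t0.Δ3 w5=1 w1=0 w2=0 w3=0 w4=0 clk=1 w0=0
t1.Δ0 w5=1 w1=0 w2=0 w3=0 w4=0 clk=1 w0=0
t1.Δ1 w5=1 w1=0 w2=0 w3=0 w4=0 clk=0 w0=0
t2.Δ0 w5=1 w1=0 w2=0 w3=0 w4=0 clk=0 w0=0
t2.Δ1 w5=1 w1=0 w2=0 w3=0 w4=0 clk=1 w0=0
t2.Δ2 w5=0 w1=0 w2=0 w3=0 w4=1 clk=1 w0=0
t2.Δ3 w5=0 w1=0 w2=0 w3=1 w4=1 clk=1 w0=0
t3.Δ0 w5=0 w1=0 w2=0 w3=1 w4=1 clk=1 w0=0
t3.Δ1 w5=0 w1=0 w2=0 w3=1 w4=1 clk=0 w0=0
t4.Δ0 w5=0 w1=0 w2=0 w3=1 w4=1 clk=0 w0=0
t4.Δ1 w5=0 w1=0 w2=0 w3=1 w4=1 clk=1 w0=0
t4.Δ2 w5=1 w1=0 w2=0 w3=1 w4=0 clk=1 w0=0
t4.Δ3 w5=1 w1=0 w2=0 w3=0 w4=0 clk=1 w0=0
t5.Δ0 w5=1 w1=0 w2=0 w3=0 w4=0 clk=1 w0=0
t5.Δ1 w5=1 w1=0 w2=0 w3=0 w4=0 clk=0 w0=0
t6.Δ0 w5=1 w1=0 w2=0 w3=0 w4=0 clk=0 w0=0
t6.Δ1 w5=1 w1=0 w2=0 w3=0 w4=0 clk=1 w0=0
t6.Δ2 w5=0 w1=0 w2=0 w3=0 w4=1 clk=1 w0=0
t6.Δ3 w5=0 w1=0 w2=0 w3=1 w4=1 clk=1 w0=0
t7.Δ0 w5=0 w1=0 w2=0 w3=1 w4=1 clk=1 w0=0
t7.Δ1 w5=0 w1=0 w2=0 w3=1 w4=1 clk=0 w0=0
t8.Δ0 w5=0 w1=0 w2=0 w3=1 w4=1 clk=0 w0=0
t8.Δ1 w5=0 w1=0 w2=0 w3=1 w4=1 clk=1 w0=0
t8.Δ2 w5=1 w1=0 w2=0 w3=1 w4=0 clk=1 w0=0
t8.Δ3 w5=1 w1=0 w2=0 w3=0 w4=0 clk=1 w0=0
t9.Δ0 w5=1 w1=0 w2=0 w3=0 w4=0 clk=1 w0=0
t9.Δ1 w5=1 w1=0 w2=0 w3=0 w4=0 clk=0 w0=0
t10.Δ0 w5=1 w1=0 w2=0 w3=0 w4=0 clk=0 w0=0
t10.Δ1 w5=1 w1=0 w2=0 w3=0 w4=0 clk=1 w0=0
t10.Δ2 w5=0 w1=0 w2=0 w3=0 w4=1 clk=1 w0=0
t10.Δ3 w5=0 w1=0 w2=0 w3=1 w4=1 clk=1 w0=0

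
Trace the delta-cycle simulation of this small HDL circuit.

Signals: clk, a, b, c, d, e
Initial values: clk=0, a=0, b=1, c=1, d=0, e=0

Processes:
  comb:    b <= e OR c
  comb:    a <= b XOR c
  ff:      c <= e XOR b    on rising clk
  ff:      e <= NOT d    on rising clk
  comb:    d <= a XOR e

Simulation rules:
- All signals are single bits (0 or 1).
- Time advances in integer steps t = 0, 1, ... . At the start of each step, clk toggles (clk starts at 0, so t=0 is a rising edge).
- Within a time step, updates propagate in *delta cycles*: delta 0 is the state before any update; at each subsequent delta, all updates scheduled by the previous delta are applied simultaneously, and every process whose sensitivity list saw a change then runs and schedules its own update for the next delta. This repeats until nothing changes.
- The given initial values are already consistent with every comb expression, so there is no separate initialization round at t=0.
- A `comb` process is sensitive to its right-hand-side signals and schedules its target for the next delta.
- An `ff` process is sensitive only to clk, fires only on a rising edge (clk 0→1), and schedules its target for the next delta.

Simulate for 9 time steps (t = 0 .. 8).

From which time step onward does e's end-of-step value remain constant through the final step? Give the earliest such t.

t=0 Δ0: c=1 b=1 clk=0 d=0 e=0 a=0
  Δ1: clk:0→1
  Δ2: e:0→1
  Δ3: d:0→1
  (3Δ to stable)
t=1 Δ0: c=1 b=1 clk=1 d=1 e=1 a=0
  Δ1: clk:1→0
  (1Δ to stable)
t=2 Δ0: c=1 b=1 clk=0 d=1 e=1 a=0
  Δ1: clk:0→1
  Δ2: c:1→0, e:1→0
  Δ3: b:1→0, d:1→0, a:0→1
  Δ4: d:0→1, a:1→0
  Δ5: d:1→0
  (5Δ to stable)
t=3 Δ0: c=0 b=0 clk=1 d=0 e=0 a=0
  Δ1: clk:1→0
  (1Δ to stable)
t=4 Δ0: c=0 b=0 clk=0 d=0 e=0 a=0
  Δ1: clk:0→1
  Δ2: e:0→1
  Δ3: b:0→1, d:0→1
  Δ4: a:0→1
  Δ5: d:1→0
  (5Δ to stable)
t=5 Δ0: c=0 b=1 clk=1 d=0 e=1 a=1
  Δ1: clk:1→0
  (1Δ to stable)
t=6 Δ0: c=0 b=1 clk=0 d=0 e=1 a=1
  Δ1: clk:0→1
  (1Δ to stable)
t=7 Δ0: c=0 b=1 clk=1 d=0 e=1 a=1
  Δ1: clk:1→0
  (1Δ to stable)
t=8 Δ0: c=0 b=1 clk=0 d=0 e=1 a=1
  Δ1: clk:0→1
  (1Δ to stable)

4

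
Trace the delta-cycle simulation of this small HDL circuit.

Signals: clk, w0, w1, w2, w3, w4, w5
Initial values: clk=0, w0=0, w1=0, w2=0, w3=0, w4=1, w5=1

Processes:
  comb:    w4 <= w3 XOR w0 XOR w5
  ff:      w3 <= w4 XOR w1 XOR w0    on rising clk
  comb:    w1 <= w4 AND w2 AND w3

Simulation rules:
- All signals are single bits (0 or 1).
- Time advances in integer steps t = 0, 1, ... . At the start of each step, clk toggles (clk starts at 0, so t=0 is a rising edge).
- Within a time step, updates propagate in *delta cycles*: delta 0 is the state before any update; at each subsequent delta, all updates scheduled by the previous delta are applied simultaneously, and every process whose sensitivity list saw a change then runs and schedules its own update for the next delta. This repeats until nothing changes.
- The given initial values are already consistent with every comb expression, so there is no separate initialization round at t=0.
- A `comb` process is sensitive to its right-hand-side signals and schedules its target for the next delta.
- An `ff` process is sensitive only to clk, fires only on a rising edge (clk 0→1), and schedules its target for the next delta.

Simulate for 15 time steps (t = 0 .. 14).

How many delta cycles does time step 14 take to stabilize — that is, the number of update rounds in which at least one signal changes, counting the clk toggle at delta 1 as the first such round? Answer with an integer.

3

[bits: w1,w2,w0,w5,w4,w3,clk]
t=0: Δ0=0001100 Δ1=0001101 Δ2=0001111 Δ3=0001011 | 3Δ
t=1: Δ0=0001011 Δ1=0001010 | 1Δ
t=2: Δ0=0001010 Δ1=0001011 Δ2=0001001 Δ3=0001101 | 3Δ
t=3: Δ0=0001101 Δ1=0001100 | 1Δ
t=4: Δ0=0001100 Δ1=0001101 Δ2=0001111 Δ3=0001011 | 3Δ
t=5: Δ0=0001011 Δ1=0001010 | 1Δ
t=6: Δ0=0001010 Δ1=0001011 Δ2=0001001 Δ3=0001101 | 3Δ
t=7: Δ0=0001101 Δ1=0001100 | 1Δ
t=8: Δ0=0001100 Δ1=0001101 Δ2=0001111 Δ3=0001011 | 3Δ
t=9: Δ0=0001011 Δ1=0001010 | 1Δ
t=10: Δ0=0001010 Δ1=0001011 Δ2=0001001 Δ3=0001101 | 3Δ
t=11: Δ0=0001101 Δ1=0001100 | 1Δ
t=12: Δ0=0001100 Δ1=0001101 Δ2=0001111 Δ3=0001011 | 3Δ
t=13: Δ0=0001011 Δ1=0001010 | 1Δ
t=14: Δ0=0001010 Δ1=0001011 Δ2=0001001 Δ3=0001101 | 3Δ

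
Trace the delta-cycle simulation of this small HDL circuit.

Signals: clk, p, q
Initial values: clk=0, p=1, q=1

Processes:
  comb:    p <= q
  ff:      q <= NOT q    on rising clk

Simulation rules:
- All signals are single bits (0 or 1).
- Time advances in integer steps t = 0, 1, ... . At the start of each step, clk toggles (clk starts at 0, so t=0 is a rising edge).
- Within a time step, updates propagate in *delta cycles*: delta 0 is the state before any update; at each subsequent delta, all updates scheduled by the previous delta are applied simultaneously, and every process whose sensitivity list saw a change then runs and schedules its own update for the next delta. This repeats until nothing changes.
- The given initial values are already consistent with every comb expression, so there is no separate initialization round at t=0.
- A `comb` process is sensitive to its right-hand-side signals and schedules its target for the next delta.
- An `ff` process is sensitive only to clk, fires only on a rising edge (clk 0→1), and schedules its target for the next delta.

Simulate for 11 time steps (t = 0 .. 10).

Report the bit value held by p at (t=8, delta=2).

[bits: p,clk,q]
t=0: Δ0=101 Δ1=111 Δ2=110 Δ3=010 | 3Δ
t=1: Δ0=010 Δ1=000 | 1Δ
t=2: Δ0=000 Δ1=010 Δ2=011 Δ3=111 | 3Δ
t=3: Δ0=111 Δ1=101 | 1Δ
t=4: Δ0=101 Δ1=111 Δ2=110 Δ3=010 | 3Δ
t=5: Δ0=010 Δ1=000 | 1Δ
t=6: Δ0=000 Δ1=010 Δ2=011 Δ3=111 | 3Δ
t=7: Δ0=111 Δ1=101 | 1Δ
t=8: Δ0=101 Δ1=111 Δ2=110 Δ3=010 | 3Δ
t=9: Δ0=010 Δ1=000 | 1Δ
t=10: Δ0=000 Δ1=010 Δ2=011 Δ3=111 | 3Δ

1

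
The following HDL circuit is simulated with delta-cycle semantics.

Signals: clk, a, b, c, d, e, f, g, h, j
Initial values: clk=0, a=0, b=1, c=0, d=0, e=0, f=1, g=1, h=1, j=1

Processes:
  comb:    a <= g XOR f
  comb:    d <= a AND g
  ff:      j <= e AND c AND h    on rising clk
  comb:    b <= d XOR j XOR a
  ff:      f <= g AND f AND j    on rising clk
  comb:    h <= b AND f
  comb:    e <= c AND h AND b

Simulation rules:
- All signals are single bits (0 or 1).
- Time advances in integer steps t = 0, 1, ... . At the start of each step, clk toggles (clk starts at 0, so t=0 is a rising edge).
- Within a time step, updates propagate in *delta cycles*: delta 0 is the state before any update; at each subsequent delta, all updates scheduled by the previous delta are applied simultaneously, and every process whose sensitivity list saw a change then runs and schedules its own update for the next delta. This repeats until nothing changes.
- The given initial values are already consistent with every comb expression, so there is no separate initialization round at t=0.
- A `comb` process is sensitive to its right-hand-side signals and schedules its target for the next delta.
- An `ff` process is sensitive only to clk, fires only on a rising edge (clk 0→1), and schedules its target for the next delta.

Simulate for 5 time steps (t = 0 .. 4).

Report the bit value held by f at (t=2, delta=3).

t0.Δ0 g=1 a=0 c=0 j=1 d=0 b=1 h=1 e=0 clk=0 f=1
t0.Δ1 g=1 a=0 c=0 j=1 d=0 b=1 h=1 e=0 clk=1 f=1
t0.Δ2 g=1 a=0 c=0 j=0 d=0 b=1 h=1 e=0 clk=1 f=1
t0.Δ3 g=1 a=0 c=0 j=0 d=0 b=0 h=1 e=0 clk=1 f=1
t0.Δ4 g=1 a=0 c=0 j=0 d=0 b=0 h=0 e=0 clk=1 f=1
t1.Δ0 g=1 a=0 c=0 j=0 d=0 b=0 h=0 e=0 clk=1 f=1
t1.Δ1 g=1 a=0 c=0 j=0 d=0 b=0 h=0 e=0 clk=0 f=1
t2.Δ0 g=1 a=0 c=0 j=0 d=0 b=0 h=0 e=0 clk=0 f=1
t2.Δ1 g=1 a=0 c=0 j=0 d=0 b=0 h=0 e=0 clk=1 f=1
t2.Δ2 g=1 a=0 c=0 j=0 d=0 b=0 h=0 e=0 clk=1 f=0
t2.Δ3 g=1 a=1 c=0 j=0 d=0 b=0 h=0 e=0 clk=1 f=0
t2.Δ4 g=1 a=1 c=0 j=0 d=1 b=1 h=0 e=0 clk=1 f=0
t2.Δ5 g=1 a=1 c=0 j=0 d=1 b=0 h=0 e=0 clk=1 f=0
t3.Δ0 g=1 a=1 c=0 j=0 d=1 b=0 h=0 e=0 clk=1 f=0
t3.Δ1 g=1 a=1 c=0 j=0 d=1 b=0 h=0 e=0 clk=0 f=0
t4.Δ0 g=1 a=1 c=0 j=0 d=1 b=0 h=0 e=0 clk=0 f=0
t4.Δ1 g=1 a=1 c=0 j=0 d=1 b=0 h=0 e=0 clk=1 f=0

0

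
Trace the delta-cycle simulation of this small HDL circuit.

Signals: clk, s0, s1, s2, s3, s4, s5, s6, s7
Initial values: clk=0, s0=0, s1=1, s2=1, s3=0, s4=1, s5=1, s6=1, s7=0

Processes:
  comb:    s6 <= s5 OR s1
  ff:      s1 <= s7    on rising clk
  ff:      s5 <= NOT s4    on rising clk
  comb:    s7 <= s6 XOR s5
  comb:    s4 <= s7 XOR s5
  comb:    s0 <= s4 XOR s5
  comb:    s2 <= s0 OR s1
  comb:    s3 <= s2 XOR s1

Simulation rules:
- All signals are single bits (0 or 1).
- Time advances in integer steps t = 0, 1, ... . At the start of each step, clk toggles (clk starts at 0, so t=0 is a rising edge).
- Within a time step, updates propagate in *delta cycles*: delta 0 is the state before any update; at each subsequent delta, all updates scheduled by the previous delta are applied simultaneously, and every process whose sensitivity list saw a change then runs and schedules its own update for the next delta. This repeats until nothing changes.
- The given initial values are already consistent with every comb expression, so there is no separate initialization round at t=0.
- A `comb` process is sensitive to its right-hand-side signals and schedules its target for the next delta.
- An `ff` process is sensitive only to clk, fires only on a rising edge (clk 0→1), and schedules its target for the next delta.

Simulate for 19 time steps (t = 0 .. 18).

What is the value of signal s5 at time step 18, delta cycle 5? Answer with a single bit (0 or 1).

t=0 Δ0: s2=1 s1=1 s3=0 clk=0 s6=1 s4=1 s0=0 s5=1 s7=0
  Δ1: clk:0→1
  Δ2: s1:1→0, s5:1→0
  Δ3: s2:1→0, s3:0→1, s6:1→0, s4:1→0, s0:0→1, s7:0→1
  Δ4: s2:0→1, s3:1→0, s4:0→1, s0:1→0, s7:1→0
  Δ5: s2:1→0, s3:0→1, s4:1→0, s0:0→1
  Δ6: s2:0→1, s3:1→0, s0:1→0
  Δ7: s2:1→0, s3:0→1
  Δ8: s3:1→0
  (8Δ to stable)
t=1 Δ0: s2=0 s1=0 s3=0 clk=1 s6=0 s4=0 s0=0 s5=0 s7=0
  Δ1: clk:1→0
  (1Δ to stable)
t=2 Δ0: s2=0 s1=0 s3=0 clk=0 s6=0 s4=0 s0=0 s5=0 s7=0
  Δ1: clk:0→1
  Δ2: s5:0→1
  Δ3: s6:0→1, s4:0→1, s0:0→1, s7:0→1
  Δ4: s2:0→1, s4:1→0, s0:1→0, s7:1→0
  Δ5: s2:1→0, s3:0→1, s4:0→1, s0:0→1
  Δ6: s2:0→1, s3:1→0, s0:1→0
  Δ7: s2:1→0, s3:0→1
  Δ8: s3:1→0
  (8Δ to stable)
t=3 Δ0: s2=0 s1=0 s3=0 clk=1 s6=1 s4=1 s0=0 s5=1 s7=0
  Δ1: clk:1→0
  (1Δ to stable)
t=4 Δ0: s2=0 s1=0 s3=0 clk=0 s6=1 s4=1 s0=0 s5=1 s7=0
  Δ1: clk:0→1
  Δ2: s5:1→0
  Δ3: s6:1→0, s4:1→0, s0:0→1, s7:0→1
  Δ4: s2:0→1, s4:0→1, s0:1→0, s7:1→0
  Δ5: s2:1→0, s3:0→1, s4:1→0, s0:0→1
  Δ6: s2:0→1, s3:1→0, s0:1→0
  Δ7: s2:1→0, s3:0→1
  Δ8: s3:1→0
  (8Δ to stable)
t=5 Δ0: s2=0 s1=0 s3=0 clk=1 s6=0 s4=0 s0=0 s5=0 s7=0
  Δ1: clk:1→0
  (1Δ to stable)
t=6 Δ0: s2=0 s1=0 s3=0 clk=0 s6=0 s4=0 s0=0 s5=0 s7=0
  Δ1: clk:0→1
  Δ2: s5:0→1
  Δ3: s6:0→1, s4:0→1, s0:0→1, s7:0→1
  Δ4: s2:0→1, s4:1→0, s0:1→0, s7:1→0
  Δ5: s2:1→0, s3:0→1, s4:0→1, s0:0→1
  Δ6: s2:0→1, s3:1→0, s0:1→0
  Δ7: s2:1→0, s3:0→1
  Δ8: s3:1→0
  (8Δ to stable)
t=7 Δ0: s2=0 s1=0 s3=0 clk=1 s6=1 s4=1 s0=0 s5=1 s7=0
  Δ1: clk:1→0
  (1Δ to stable)
t=8 Δ0: s2=0 s1=0 s3=0 clk=0 s6=1 s4=1 s0=0 s5=1 s7=0
  Δ1: clk:0→1
  Δ2: s5:1→0
  Δ3: s6:1→0, s4:1→0, s0:0→1, s7:0→1
  Δ4: s2:0→1, s4:0→1, s0:1→0, s7:1→0
  Δ5: s2:1→0, s3:0→1, s4:1→0, s0:0→1
  Δ6: s2:0→1, s3:1→0, s0:1→0
  Δ7: s2:1→0, s3:0→1
  Δ8: s3:1→0
  (8Δ to stable)
t=9 Δ0: s2=0 s1=0 s3=0 clk=1 s6=0 s4=0 s0=0 s5=0 s7=0
  Δ1: clk:1→0
  (1Δ to stable)
t=10 Δ0: s2=0 s1=0 s3=0 clk=0 s6=0 s4=0 s0=0 s5=0 s7=0
  Δ1: clk:0→1
  Δ2: s5:0→1
  Δ3: s6:0→1, s4:0→1, s0:0→1, s7:0→1
  Δ4: s2:0→1, s4:1→0, s0:1→0, s7:1→0
  Δ5: s2:1→0, s3:0→1, s4:0→1, s0:0→1
  Δ6: s2:0→1, s3:1→0, s0:1→0
  Δ7: s2:1→0, s3:0→1
  Δ8: s3:1→0
  (8Δ to stable)
t=11 Δ0: s2=0 s1=0 s3=0 clk=1 s6=1 s4=1 s0=0 s5=1 s7=0
  Δ1: clk:1→0
  (1Δ to stable)
t=12 Δ0: s2=0 s1=0 s3=0 clk=0 s6=1 s4=1 s0=0 s5=1 s7=0
  Δ1: clk:0→1
  Δ2: s5:1→0
  Δ3: s6:1→0, s4:1→0, s0:0→1, s7:0→1
  Δ4: s2:0→1, s4:0→1, s0:1→0, s7:1→0
  Δ5: s2:1→0, s3:0→1, s4:1→0, s0:0→1
  Δ6: s2:0→1, s3:1→0, s0:1→0
  Δ7: s2:1→0, s3:0→1
  Δ8: s3:1→0
  (8Δ to stable)
t=13 Δ0: s2=0 s1=0 s3=0 clk=1 s6=0 s4=0 s0=0 s5=0 s7=0
  Δ1: clk:1→0
  (1Δ to stable)
t=14 Δ0: s2=0 s1=0 s3=0 clk=0 s6=0 s4=0 s0=0 s5=0 s7=0
  Δ1: clk:0→1
  Δ2: s5:0→1
  Δ3: s6:0→1, s4:0→1, s0:0→1, s7:0→1
  Δ4: s2:0→1, s4:1→0, s0:1→0, s7:1→0
  Δ5: s2:1→0, s3:0→1, s4:0→1, s0:0→1
  Δ6: s2:0→1, s3:1→0, s0:1→0
  Δ7: s2:1→0, s3:0→1
  Δ8: s3:1→0
  (8Δ to stable)
t=15 Δ0: s2=0 s1=0 s3=0 clk=1 s6=1 s4=1 s0=0 s5=1 s7=0
  Δ1: clk:1→0
  (1Δ to stable)
t=16 Δ0: s2=0 s1=0 s3=0 clk=0 s6=1 s4=1 s0=0 s5=1 s7=0
  Δ1: clk:0→1
  Δ2: s5:1→0
  Δ3: s6:1→0, s4:1→0, s0:0→1, s7:0→1
  Δ4: s2:0→1, s4:0→1, s0:1→0, s7:1→0
  Δ5: s2:1→0, s3:0→1, s4:1→0, s0:0→1
  Δ6: s2:0→1, s3:1→0, s0:1→0
  Δ7: s2:1→0, s3:0→1
  Δ8: s3:1→0
  (8Δ to stable)
t=17 Δ0: s2=0 s1=0 s3=0 clk=1 s6=0 s4=0 s0=0 s5=0 s7=0
  Δ1: clk:1→0
  (1Δ to stable)
t=18 Δ0: s2=0 s1=0 s3=0 clk=0 s6=0 s4=0 s0=0 s5=0 s7=0
  Δ1: clk:0→1
  Δ2: s5:0→1
  Δ3: s6:0→1, s4:0→1, s0:0→1, s7:0→1
  Δ4: s2:0→1, s4:1→0, s0:1→0, s7:1→0
  Δ5: s2:1→0, s3:0→1, s4:0→1, s0:0→1
  Δ6: s2:0→1, s3:1→0, s0:1→0
  Δ7: s2:1→0, s3:0→1
  Δ8: s3:1→0
  (8Δ to stable)

1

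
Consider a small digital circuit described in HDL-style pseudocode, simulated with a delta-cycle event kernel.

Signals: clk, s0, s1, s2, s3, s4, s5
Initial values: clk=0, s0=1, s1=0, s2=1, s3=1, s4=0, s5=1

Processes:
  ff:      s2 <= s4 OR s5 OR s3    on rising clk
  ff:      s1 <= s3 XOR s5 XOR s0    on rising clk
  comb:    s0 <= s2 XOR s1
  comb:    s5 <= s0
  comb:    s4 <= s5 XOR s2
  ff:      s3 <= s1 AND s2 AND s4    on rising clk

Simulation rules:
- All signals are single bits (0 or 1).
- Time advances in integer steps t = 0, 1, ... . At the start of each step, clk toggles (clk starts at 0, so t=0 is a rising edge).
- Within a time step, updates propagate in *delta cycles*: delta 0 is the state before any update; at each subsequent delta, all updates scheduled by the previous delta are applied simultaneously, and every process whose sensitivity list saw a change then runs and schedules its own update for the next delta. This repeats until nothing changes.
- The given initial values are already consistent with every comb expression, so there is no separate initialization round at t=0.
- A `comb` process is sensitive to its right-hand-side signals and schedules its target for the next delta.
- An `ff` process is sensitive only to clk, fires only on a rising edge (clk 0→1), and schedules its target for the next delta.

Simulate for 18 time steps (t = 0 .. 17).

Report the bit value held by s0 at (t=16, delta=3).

0

[bits: s5,s1,s4,clk,s2,s3,s0]
t=0: Δ0=1000111 Δ1=1001111 Δ2=1101101 Δ3=1101100 Δ4=0101100 Δ5=0111100 | 5Δ
t=1: Δ0=0111100 Δ1=0110100 | 1Δ
t=2: Δ0=0110100 Δ1=0111100 Δ2=0011110 Δ3=0011111 Δ4=1011111 Δ5=1001111 | 5Δ
t=3: Δ0=1001111 Δ1=1000111 | 1Δ
t=4: Δ0=1000111 Δ1=1001111 Δ2=1101101 Δ3=1101100 Δ4=0101100 Δ5=0111100 | 5Δ
t=5: Δ0=0111100 Δ1=0110100 | 1Δ
t=6: Δ0=0110100 Δ1=0111100 Δ2=0011110 Δ3=0011111 Δ4=1011111 Δ5=1001111 | 5Δ
t=7: Δ0=1001111 Δ1=1000111 | 1Δ
t=8: Δ0=1000111 Δ1=1001111 Δ2=1101101 Δ3=1101100 Δ4=0101100 Δ5=0111100 | 5Δ
t=9: Δ0=0111100 Δ1=0110100 | 1Δ
t=10: Δ0=0110100 Δ1=0111100 Δ2=0011110 Δ3=0011111 Δ4=1011111 Δ5=1001111 | 5Δ
t=11: Δ0=1001111 Δ1=1000111 | 1Δ
t=12: Δ0=1000111 Δ1=1001111 Δ2=1101101 Δ3=1101100 Δ4=0101100 Δ5=0111100 | 5Δ
t=13: Δ0=0111100 Δ1=0110100 | 1Δ
t=14: Δ0=0110100 Δ1=0111100 Δ2=0011110 Δ3=0011111 Δ4=1011111 Δ5=1001111 | 5Δ
t=15: Δ0=1001111 Δ1=1000111 | 1Δ
t=16: Δ0=1000111 Δ1=1001111 Δ2=1101101 Δ3=1101100 Δ4=0101100 Δ5=0111100 | 5Δ
t=17: Δ0=0111100 Δ1=0110100 | 1Δ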